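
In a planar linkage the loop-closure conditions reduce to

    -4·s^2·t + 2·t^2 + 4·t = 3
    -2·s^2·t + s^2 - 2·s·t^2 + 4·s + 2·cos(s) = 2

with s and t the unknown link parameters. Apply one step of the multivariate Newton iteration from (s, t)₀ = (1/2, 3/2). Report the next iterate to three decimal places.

At (1/2, 3/2): F = (6.000, -0.99483).
Jacobian J = [[-8·s·t, -4·s^2 + 4·t + 4], [-4·s·t + 2·s - 2·t^2 - 2·sin(s) + 4, -2·s^2 - 4·s·t]].
At the point, J = [[-6.000, 9.000], [-3.45885, -3.500]] (det J = 52.12966).
Solving J·Δ = −F gives Δ = (0.231, -0.513).
Then the next iterate is (s, t)₁ = (0.731, 0.987).

(0.731, 0.987)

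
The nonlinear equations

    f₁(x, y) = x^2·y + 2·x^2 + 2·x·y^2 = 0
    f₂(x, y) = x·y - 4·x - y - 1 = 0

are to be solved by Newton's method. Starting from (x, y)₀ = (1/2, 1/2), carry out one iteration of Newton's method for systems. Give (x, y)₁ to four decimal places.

At (1/2, 1/2): F = (0.8750, -3.2500).
Jacobian J = [[2·x·y + 4·x + 2·y^2, x^2 + 4·x·y], [y - 4, x - 1]].
At the point, J = [[3.0000, 1.2500], [-3.5000, -0.5000]] (det J = 2.8750).
Solving J·Δ = −F gives Δ = (-1.2609, 2.3261).
Then the next iterate is (x, y)₁ = (-0.7609, 2.8261).

(-0.7609, 2.8261)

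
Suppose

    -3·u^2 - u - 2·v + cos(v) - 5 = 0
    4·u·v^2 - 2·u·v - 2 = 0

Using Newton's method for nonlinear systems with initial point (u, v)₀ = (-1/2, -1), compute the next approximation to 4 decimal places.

(0.6410, -1.3692)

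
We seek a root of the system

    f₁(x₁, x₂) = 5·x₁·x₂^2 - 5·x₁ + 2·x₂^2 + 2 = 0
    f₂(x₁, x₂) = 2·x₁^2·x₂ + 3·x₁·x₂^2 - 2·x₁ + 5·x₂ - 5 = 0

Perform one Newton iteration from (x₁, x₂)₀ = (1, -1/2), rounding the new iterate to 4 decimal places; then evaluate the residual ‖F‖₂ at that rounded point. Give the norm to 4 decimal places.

At (1, -1/2): F = (-1.2500, -9.7500).
Jacobian J = [[5·x₂^2 - 5, 10·x₁·x₂ + 4·x₂], [4·x₁·x₂ + 3·x₂^2 - 2, 2·x₁^2 + 6·x₁·x₂ + 5]].
At the point, J = [[-3.7500, -7.0000], [-3.2500, 4.0000]] (det J = -37.7500).
Solving J·Δ = −F gives Δ = (-1.9404, 0.8609).
Then the next iterate is (x₁, x₂)₁ = (-0.9404, 0.3609).
Re-evaluating at (-0.9404, 0.3609): F = (6.350068, -1.043833), so ‖F‖₂ = 6.4353.

6.4353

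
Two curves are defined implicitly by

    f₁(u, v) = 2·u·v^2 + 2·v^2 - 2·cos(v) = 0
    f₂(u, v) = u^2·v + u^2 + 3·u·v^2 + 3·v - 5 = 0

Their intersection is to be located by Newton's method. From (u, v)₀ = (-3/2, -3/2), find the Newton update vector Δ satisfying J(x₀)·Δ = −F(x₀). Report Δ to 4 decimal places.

(0.3153, 0.9680)

At (-3/2, -3/2): F = (-2.391474, -20.7500).
Jacobian J = [[2·v^2, 4·u·v + 4·v + 2·sin(v)], [2·u·v + 2·u + 3·v^2, u^2 + 6·u·v + 3]].
At the point, J = [[4.5000, 1.005010], [8.2500, 18.7500]] (det J = 76.083667).
Solving J·Δ = −F gives Δ = (0.3153, 0.9680).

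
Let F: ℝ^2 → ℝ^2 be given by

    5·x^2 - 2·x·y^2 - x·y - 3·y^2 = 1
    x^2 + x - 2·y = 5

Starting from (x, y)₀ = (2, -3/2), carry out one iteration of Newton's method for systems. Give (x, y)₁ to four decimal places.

At (2, -3/2): F = (6.2500, 4.0000).
Jacobian J = [[10·x - 2·y^2 - y, -4·x·y - x - 6·y], [2·x + 1, -2]].
At the point, J = [[17.0000, 19.0000], [5.0000, -2.0000]] (det J = -129.0000).
Solving J·Δ = −F gives Δ = (-0.6860, 0.2849).
Then the next iterate is (x, y)₁ = (1.3140, -1.2151).

(1.3140, -1.2151)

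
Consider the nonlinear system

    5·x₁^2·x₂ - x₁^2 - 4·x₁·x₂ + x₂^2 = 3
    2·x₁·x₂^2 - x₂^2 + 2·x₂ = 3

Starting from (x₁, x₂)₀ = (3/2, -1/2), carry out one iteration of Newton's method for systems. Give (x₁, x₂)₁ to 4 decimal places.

At (3/2, -1/2): F = (-7.6250, -3.5000).
Jacobian J = [[10·x₁·x₂ - 2·x₁ - 4·x₂, 5·x₁^2 - 4·x₁ + 2·x₂], [2·x₂^2, 4·x₁·x₂ - 2·x₂ + 2]].
At the point, J = [[-8.5000, 4.2500], [0.5000, 0.0000]] (det J = -2.1250).
Solving J·Δ = −F gives Δ = (7.0000, 15.7941).
Then the next iterate is (x₁, x₂)₁ = (8.5000, 15.2941).

(8.5000, 15.2941)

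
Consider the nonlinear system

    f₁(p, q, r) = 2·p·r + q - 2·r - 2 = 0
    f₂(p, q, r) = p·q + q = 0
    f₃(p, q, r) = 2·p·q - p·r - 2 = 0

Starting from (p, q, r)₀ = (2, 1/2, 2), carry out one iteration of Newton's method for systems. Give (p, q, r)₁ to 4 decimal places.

At (2, 1/2, 2): F = (2.5000, 1.5000, -4.0000).
Jacobian J = [[2·r, 1, 2·p - 2], [q, p + 1, 0], [2·q - r, 2·p, -p]].
At the point, J = [[4.0000, 1.0000, 2.0000], [0.5000, 3.0000, 0.0000], [-1.0000, 4.0000, -2.0000]] (det J = -13.0000).
Solving J·Δ = −F gives Δ = (1.8462, -0.8077, -4.5385).
Then the next iterate is (p, q, r)₁ = (3.8462, -0.3077, -2.5385).

(3.8462, -0.3077, -2.5385)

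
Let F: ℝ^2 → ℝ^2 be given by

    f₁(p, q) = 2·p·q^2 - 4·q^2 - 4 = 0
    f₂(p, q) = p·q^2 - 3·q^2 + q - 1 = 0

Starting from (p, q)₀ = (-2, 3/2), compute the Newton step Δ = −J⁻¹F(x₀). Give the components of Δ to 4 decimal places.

At (-2, 3/2): F = (-22.0000, -10.7500).
Jacobian J = [[2·q^2, 4·p·q - 8·q], [q^2, 2·p·q - 6·q + 1]].
At the point, J = [[4.5000, -24.0000], [2.2500, -14.0000]] (det J = -9.0000).
Solving J·Δ = −F gives Δ = (5.5556, 0.1250).

(5.5556, 0.1250)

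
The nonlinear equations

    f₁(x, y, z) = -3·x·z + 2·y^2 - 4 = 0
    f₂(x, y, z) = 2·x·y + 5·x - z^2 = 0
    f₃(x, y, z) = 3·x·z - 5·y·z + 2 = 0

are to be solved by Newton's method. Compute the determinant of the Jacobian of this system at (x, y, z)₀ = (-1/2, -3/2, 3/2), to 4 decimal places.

265.5000

J = [[-3·z, 4·y, -3·x], [2·y + 5, 2·x, -2·z], [3·z, -5·z, 3·x - 5·y]].
At the point, J = [[-4.5000, -6.0000, 1.5000], [2.0000, -1.0000, -3.0000], [4.5000, -7.5000, 6.0000]].
det J = 265.5000.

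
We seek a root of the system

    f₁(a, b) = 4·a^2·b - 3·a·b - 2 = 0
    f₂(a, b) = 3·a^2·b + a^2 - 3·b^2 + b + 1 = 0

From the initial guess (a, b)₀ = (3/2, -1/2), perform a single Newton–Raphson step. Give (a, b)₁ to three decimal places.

(0.551, -0.505)

At (3/2, -1/2): F = (-4.250, -1.375).
Jacobian J = [[8·a·b - 3·b, 4·a^2 - 3·a], [6·a·b + 2·a, 3·a^2 - 6·b + 1]].
At the point, J = [[-4.500, 4.500], [-1.500, 10.750]] (det J = -41.625).
Solving J·Δ = −F gives Δ = (-0.949, -0.005).
Then the next iterate is (a, b)₁ = (0.551, -0.505).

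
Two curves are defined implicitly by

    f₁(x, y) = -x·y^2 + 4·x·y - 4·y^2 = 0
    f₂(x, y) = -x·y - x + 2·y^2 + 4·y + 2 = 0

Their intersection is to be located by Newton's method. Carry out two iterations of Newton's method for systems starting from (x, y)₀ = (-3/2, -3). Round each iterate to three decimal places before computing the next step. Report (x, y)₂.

(-1.236, -1.789)

At (-3/2, -3): F = (-4.500, 5.000).
Jacobian J = [[-y^2 + 4·y, -2·x·y + 4·x - 8·y], [-y - 1, -x + 4·y + 4]].
At the point, J = [[-21.000, 9.000], [2.000, -6.500]] (det J = 118.500).
Solving J·Δ = −F gives Δ = (0.133, 0.810).
Then the next iterate is (x, y)₁ = (-1.367, -2.190).
Round to (-1.367, -2.190) and repeat: F = (-0.65321, 1.20547), J = [[-13.55610, 6.06454], [1.190, -3.393]].
Δ = (0.131, 0.401), so (x, y)₂ = (-1.236, -1.789).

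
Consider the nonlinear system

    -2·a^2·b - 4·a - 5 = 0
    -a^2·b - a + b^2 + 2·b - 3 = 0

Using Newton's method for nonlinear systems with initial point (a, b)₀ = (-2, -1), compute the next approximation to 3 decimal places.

At (-2, -1): F = (11.000, 2.000).
Jacobian J = [[-4·a·b - 4, -2·a^2], [-2·a·b - 1, -a^2 + 2·b + 2]].
At the point, J = [[-12.000, -8.000], [-5.000, -4.000]] (det J = 8.000).
Solving J·Δ = −F gives Δ = (3.500, -3.875).
Then the next iterate is (a, b)₁ = (1.500, -4.875).

(1.500, -4.875)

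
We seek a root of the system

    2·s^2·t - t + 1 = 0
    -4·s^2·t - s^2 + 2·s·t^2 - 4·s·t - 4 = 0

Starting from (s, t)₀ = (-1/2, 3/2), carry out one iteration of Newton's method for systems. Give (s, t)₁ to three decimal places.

At (-1/2, 3/2): F = (0.250, -5.000).
Jacobian J = [[4·s·t, 2·s^2 - 1], [-8·s·t - 2·s + 2·t^2 - 4·t, -4·s^2 + 4·s·t - 4·s]].
At the point, J = [[-3.000, -0.500], [5.500, -2.000]] (det J = 8.750).
Solving J·Δ = −F gives Δ = (0.343, -1.557).
Then the next iterate is (s, t)₁ = (-0.157, -0.057).

(-0.157, -0.057)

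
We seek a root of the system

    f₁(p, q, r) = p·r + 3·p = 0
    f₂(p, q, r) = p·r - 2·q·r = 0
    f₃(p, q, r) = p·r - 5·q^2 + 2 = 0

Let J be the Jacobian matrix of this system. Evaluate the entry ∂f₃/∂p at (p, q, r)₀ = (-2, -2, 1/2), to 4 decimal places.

0.5000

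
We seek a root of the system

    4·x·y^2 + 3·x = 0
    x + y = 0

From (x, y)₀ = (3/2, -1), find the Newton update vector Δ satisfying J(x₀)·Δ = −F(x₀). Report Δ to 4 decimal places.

At (3/2, -1): F = (10.5000, 0.5000).
Jacobian J = [[4·y^2 + 3, 8·x·y], [1, 1]].
At the point, J = [[7.0000, -12.0000], [1.0000, 1.0000]] (det J = 19.0000).
Solving J·Δ = −F gives Δ = (-0.8684, 0.3684).

(-0.8684, 0.3684)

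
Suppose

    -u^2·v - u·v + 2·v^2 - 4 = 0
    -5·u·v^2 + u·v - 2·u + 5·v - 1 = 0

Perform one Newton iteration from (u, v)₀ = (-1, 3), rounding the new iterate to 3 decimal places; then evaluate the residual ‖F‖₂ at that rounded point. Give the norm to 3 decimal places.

At (-1, 3): F = (14.000, 58.000).
Jacobian J = [[-2·u·v - v, -u^2 - u + 4·v], [-5·v^2 + v - 2, -10·u·v + u + 5]].
At the point, J = [[3.000, 12.000], [-44.000, 34.000]] (det J = 630.000).
Solving J·Δ = −F gives Δ = (0.349, -1.254).
Then the next iterate is (u, v)₁ = (-0.651, 1.746).
Re-evaluating at (-0.651, 1.746): F = (2.49372, 17.81827), so ‖F‖₂ = 17.992.

17.992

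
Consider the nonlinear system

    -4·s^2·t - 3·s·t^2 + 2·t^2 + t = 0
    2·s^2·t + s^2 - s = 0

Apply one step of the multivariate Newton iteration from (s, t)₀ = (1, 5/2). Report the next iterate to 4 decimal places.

(-0.1905, 6.5476)

At (1, 5/2): F = (-13.7500, 5.0000).
Jacobian J = [[-8·s·t - 3·t^2, -4·s^2 - 6·s·t + 4·t + 1], [4·s·t + 2·s - 1, 2·s^2]].
At the point, J = [[-38.7500, -8.0000], [11.0000, 2.0000]] (det J = 10.5000).
Solving J·Δ = −F gives Δ = (-1.1905, 4.0476).
Then the next iterate is (s, t)₁ = (-0.1905, 6.5476).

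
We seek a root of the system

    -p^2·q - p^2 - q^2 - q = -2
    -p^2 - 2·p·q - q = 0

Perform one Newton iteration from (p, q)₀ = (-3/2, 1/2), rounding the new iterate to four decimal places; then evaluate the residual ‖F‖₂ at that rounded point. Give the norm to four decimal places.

0.5192

At (-3/2, 1/2): F = (-2.1250, -1.2500).
Jacobian J = [[-2·p·q - 2·p, -p^2 - 2·q - 1], [-2·p - 2·q, -2·p - 1]].
At the point, J = [[4.5000, -4.2500], [2.0000, 2.0000]] (det J = 17.5000).
Solving J·Δ = −F gives Δ = (0.5464, 0.0786).
Then the next iterate is (p, q)₁ = (-0.9536, 0.5786).
Re-evaluating at (-0.9536, 0.5786): F = (-0.348883, -0.384447), so ‖F‖₂ = 0.5192.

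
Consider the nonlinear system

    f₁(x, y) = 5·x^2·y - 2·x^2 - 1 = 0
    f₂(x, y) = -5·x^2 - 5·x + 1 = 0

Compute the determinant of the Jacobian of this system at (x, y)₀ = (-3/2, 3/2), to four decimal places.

-112.5000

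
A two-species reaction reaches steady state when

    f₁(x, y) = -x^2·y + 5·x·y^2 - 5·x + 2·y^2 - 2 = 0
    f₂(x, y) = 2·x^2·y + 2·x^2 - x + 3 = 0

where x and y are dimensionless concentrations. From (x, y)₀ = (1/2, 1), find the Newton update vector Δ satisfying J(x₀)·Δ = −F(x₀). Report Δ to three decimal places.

At (1/2, 1): F = (-0.250, 3.500).
Jacobian J = [[-2·x·y + 5·y^2 - 5, -x^2 + 10·x·y + 4·y], [4·x·y + 4·x - 1, 2·x^2]].
At the point, J = [[-1.000, 8.750], [3.000, 0.500]] (det J = -26.750).
Solving J·Δ = −F gives Δ = (-1.150, -0.103).

(-1.150, -0.103)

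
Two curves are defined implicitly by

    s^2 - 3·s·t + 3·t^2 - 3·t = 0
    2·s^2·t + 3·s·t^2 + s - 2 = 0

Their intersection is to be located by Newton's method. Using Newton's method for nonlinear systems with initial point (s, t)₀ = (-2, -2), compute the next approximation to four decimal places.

At (-2, -2): F = (10.0000, -44.0000).
Jacobian J = [[2·s - 3·t, -3·s + 6·t - 3], [4·s·t + 3·t^2 + 1, 2·s^2 + 6·s·t]].
At the point, J = [[2.0000, -9.0000], [29.0000, 32.0000]] (det J = 325.0000).
Solving J·Δ = −F gives Δ = (0.2338, 1.1631).
Then the next iterate is (s, t)₁ = (-1.7662, -0.8369).

(-1.7662, -0.8369)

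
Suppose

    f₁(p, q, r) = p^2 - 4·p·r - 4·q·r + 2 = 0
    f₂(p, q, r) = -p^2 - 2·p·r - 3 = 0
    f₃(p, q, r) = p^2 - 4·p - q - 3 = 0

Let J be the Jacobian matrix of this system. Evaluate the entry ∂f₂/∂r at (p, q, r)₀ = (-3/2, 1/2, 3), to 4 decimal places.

3.0000

∂f₂/∂r = -2·p.
At (-3/2, 1/2, 3) this is 3.0000.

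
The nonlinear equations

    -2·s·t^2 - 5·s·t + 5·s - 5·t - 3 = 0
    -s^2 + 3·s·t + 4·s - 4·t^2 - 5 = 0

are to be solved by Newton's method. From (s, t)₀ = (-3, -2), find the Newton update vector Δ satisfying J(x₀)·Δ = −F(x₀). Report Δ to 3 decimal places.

At (-3, -2): F = (-14.000, -24.000).
Jacobian J = [[-2·t^2 - 5·t + 5, -4·s·t - 5·s - 5], [-2·s + 3·t + 4, 3·s - 8·t]].
At the point, J = [[7.000, -14.000], [4.000, 7.000]] (det J = 105.000).
Solving J·Δ = −F gives Δ = (4.133, 1.067).

(4.133, 1.067)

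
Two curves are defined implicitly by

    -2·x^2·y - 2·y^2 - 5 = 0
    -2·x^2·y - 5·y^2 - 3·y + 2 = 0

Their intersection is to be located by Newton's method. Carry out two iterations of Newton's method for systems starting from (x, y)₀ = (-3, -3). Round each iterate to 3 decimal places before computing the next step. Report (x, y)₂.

(-1.884, -2.114)

At (-3, -3): F = (31.000, 20.000).
Jacobian J = [[-4·x·y, -2·x^2 - 4·y], [-4·x·y, -2·x^2 - 10·y - 3]].
At the point, J = [[-36.000, -6.000], [-36.000, 9.000]] (det J = -540.000).
Solving J·Δ = −F gives Δ = (0.739, 0.733).
Then the next iterate is (x, y)₁ = (-2.261, -2.267).
Round to (-2.261, -2.267) and repeat: F = (7.89978, 6.28291), J = [[-20.50275, -1.15624], [-20.50275, 9.44576]].
Δ = (0.377, 0.153), so (x, y)₂ = (-1.884, -2.114).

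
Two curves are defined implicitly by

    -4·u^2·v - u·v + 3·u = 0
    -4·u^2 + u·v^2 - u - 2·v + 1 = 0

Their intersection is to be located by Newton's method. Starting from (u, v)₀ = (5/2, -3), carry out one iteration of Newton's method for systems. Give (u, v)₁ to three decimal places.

At (5/2, -3): F = (90.000, 2.000).
Jacobian J = [[-8·u·v - v + 3, -4·u^2 - u], [-8·u + v^2 - 1, 2·u·v - 2]].
At the point, J = [[66.000, -27.500], [-12.000, -17.000]] (det J = -1452.000).
Solving J·Δ = −F gives Δ = (-1.016, 0.835).
Then the next iterate is (u, v)₁ = (1.484, -2.165).

(1.484, -2.165)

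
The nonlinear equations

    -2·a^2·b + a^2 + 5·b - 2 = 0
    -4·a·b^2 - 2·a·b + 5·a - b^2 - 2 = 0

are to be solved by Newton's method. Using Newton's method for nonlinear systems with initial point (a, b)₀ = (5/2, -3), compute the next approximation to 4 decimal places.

At (5/2, -3): F = (26.7500, -73.5000).
Jacobian J = [[-4·a·b + 2·a, -2·a^2 + 5], [-4·b^2 - 2·b + 5, -8·a·b - 2·a - 2·b]].
At the point, J = [[35.0000, -7.5000], [-25.0000, 61.0000]] (det J = 1947.5000).
Solving J·Δ = −F gives Δ = (-0.5548, 0.9775).
Then the next iterate is (a, b)₁ = (1.9452, -2.0225).

(1.9452, -2.0225)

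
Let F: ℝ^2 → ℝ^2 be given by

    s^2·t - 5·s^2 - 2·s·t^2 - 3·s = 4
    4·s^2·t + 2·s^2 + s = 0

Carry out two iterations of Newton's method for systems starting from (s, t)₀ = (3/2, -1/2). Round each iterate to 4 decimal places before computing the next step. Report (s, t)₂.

(-0.3307, -0.1645)

At (3/2, -1/2): F = (-21.6250, 1.5000).
Jacobian J = [[2·s·t - 10·s - 2·t^2 - 3, s^2 - 4·s·t], [8·s·t + 4·s + 1, 4·s^2]].
At the point, J = [[-20.0000, 5.2500], [1.0000, 9.0000]] (det J = -185.2500).
Solving J·Δ = −F gives Δ = (-1.0931, -0.0452).
Then the next iterate is (s, t)₁ = (0.4069, -0.5452).
Round to (0.4069, -0.5452) and repeat: F = (-6.380702, 0.376965), J = [[-8.107170, 1.052935], [0.852865, 0.662270]].
Δ = (-0.7376, 0.3807), so (s, t)₂ = (-0.3307, -0.1645).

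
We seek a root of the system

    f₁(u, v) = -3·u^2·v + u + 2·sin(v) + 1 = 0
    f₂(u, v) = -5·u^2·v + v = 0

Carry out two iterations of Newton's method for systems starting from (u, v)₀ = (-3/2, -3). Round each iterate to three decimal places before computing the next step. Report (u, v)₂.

(-0.617, -2.172)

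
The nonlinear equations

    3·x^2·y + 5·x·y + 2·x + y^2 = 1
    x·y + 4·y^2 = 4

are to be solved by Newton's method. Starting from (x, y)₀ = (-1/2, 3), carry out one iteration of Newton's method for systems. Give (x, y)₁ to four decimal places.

(0.0050, 1.6377)

At (-1/2, 3): F = (1.7500, 30.5000).
Jacobian J = [[6·x·y + 5·y + 2, 3·x^2 + 5·x + 2·y], [y, x + 8·y]].
At the point, J = [[8.0000, 4.2500], [3.0000, 23.5000]] (det J = 175.2500).
Solving J·Δ = −F gives Δ = (0.5050, -1.3623).
Then the next iterate is (x, y)₁ = (0.0050, 1.6377).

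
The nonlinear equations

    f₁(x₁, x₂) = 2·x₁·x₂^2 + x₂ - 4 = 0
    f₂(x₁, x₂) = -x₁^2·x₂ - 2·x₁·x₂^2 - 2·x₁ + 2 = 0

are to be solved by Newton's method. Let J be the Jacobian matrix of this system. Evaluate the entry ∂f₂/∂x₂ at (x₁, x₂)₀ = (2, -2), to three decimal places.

12.000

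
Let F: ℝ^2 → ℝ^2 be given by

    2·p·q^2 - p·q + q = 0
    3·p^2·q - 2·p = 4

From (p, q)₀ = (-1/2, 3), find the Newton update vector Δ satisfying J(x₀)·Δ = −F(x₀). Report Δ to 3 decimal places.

(-0.176, -1.588)

At (-1/2, 3): F = (-4.500, -0.750).
Jacobian J = [[2·q^2 - q, 4·p·q - p + 1], [6·p·q - 2, 3·p^2]].
At the point, J = [[15.000, -4.500], [-11.000, 0.750]] (det J = -38.250).
Solving J·Δ = −F gives Δ = (-0.176, -1.588).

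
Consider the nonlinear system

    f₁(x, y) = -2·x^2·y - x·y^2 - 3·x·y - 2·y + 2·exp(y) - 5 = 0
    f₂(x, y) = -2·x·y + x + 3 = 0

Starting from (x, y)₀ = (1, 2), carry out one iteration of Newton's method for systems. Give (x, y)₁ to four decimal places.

(0.6526, 2.5211)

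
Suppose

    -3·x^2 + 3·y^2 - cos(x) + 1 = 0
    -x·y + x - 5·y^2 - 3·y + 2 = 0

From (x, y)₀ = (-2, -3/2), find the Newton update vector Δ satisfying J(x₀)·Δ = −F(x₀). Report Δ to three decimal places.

(0.796, 0.554)

At (-2, -3/2): F = (-3.83385, -9.750).
Jacobian J = [[-6·x + sin(x), 6·y], [-y + 1, -x - 10·y - 3]].
At the point, J = [[11.09070, -9.000], [2.500, 14.000]] (det J = 177.76984).
Solving J·Δ = −F gives Δ = (0.796, 0.554).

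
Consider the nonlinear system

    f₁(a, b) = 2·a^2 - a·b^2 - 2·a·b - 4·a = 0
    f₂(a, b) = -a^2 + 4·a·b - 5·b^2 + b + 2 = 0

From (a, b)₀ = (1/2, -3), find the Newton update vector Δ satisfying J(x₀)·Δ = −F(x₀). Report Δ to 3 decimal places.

(0.040, 1.599)

At (1/2, -3): F = (-3.000, -52.250).
Jacobian J = [[4·a - b^2 - 2·b - 4, -2·a·b - 2·a], [-2·a + 4·b, 4·a - 10·b + 1]].
At the point, J = [[-5.000, 2.000], [-13.000, 33.000]] (det J = -139.000).
Solving J·Δ = −F gives Δ = (0.040, 1.599).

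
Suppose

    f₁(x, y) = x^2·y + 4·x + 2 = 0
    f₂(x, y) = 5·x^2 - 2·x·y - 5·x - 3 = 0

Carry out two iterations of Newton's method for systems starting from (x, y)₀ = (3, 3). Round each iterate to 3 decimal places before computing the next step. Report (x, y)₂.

At (3, 3): F = (41.000, 9.000).
Jacobian J = [[2·x·y + 4, x^2], [10·x - 2·y - 5, -2·x]].
At the point, J = [[22.000, 9.000], [19.000, -6.000]] (det J = -303.000).
Solving J·Δ = −F gives Δ = (-1.079, -1.917).
Then the next iterate is (x, y)₁ = (1.921, 1.083).
Round to (1.921, 1.083) and repeat: F = (13.68053, 1.68532), J = [[8.16089, 3.69024], [12.044, -3.842]].
Δ = (-0.775, -1.992), so (x, y)₂ = (1.146, -0.909).

(1.146, -0.909)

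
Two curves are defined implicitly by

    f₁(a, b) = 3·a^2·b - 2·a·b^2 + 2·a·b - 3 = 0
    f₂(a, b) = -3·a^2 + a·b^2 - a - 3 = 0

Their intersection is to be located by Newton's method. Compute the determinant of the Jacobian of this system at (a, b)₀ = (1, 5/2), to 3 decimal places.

33.750

J = [[6·a·b - 2·b^2 + 2·b, 3·a^2 - 4·a·b + 2·a], [-6·a + b^2 - 1, 2·a·b]].
At the point, J = [[7.500, -5.000], [-0.750, 5.000]].
det J = 33.750.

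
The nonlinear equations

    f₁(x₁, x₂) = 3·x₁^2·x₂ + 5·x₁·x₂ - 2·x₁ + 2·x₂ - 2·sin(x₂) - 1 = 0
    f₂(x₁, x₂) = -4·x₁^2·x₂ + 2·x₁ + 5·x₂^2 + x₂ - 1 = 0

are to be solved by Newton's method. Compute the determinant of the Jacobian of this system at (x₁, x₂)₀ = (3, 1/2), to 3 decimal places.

J = [[6·x₁·x₂ + 5·x₂ - 2, 3·x₁^2 + 5·x₁ - 2·cos(x₂) + 2], [-8·x₁·x₂ + 2, -4·x₁^2 + 10·x₂ + 1]].
At the point, J = [[9.500, 42.24483], [-10.000, -30.000]].
det J = 137.448.

137.448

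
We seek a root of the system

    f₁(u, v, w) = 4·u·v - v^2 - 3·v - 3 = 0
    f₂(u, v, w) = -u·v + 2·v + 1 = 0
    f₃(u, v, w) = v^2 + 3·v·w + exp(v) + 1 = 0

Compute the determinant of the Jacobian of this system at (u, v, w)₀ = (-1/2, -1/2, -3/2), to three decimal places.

J = [[4·v, 4·u - 2·v - 3, 0], [-v, -u + 2, 0], [0, 2·v + 3·w + exp(v), 3·v]].
At the point, J = [[-2.000, -4.000, 0.000], [0.500, 2.500, 0.000], [0.000, -4.89347, -1.500]].
det J = 4.500.

4.500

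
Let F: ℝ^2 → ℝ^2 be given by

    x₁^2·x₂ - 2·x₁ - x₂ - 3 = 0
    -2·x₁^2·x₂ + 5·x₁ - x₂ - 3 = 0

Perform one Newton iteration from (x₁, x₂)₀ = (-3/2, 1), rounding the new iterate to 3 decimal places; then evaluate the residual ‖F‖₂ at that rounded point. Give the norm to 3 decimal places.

At (-3/2, 1): F = (1.250, -16.000).
Jacobian J = [[2·x₁·x₂ - 2, x₁^2 - 1], [-4·x₁·x₂ + 5, -2·x₁^2 - 1]].
At the point, J = [[-5.000, 1.250], [11.000, -5.500]] (det J = 13.750).
Solving J·Δ = −F gives Δ = (-0.955, -4.818).
Then the next iterate is (x₁, x₂)₁ = (-2.455, -3.818).
Re-evaluating at (-2.455, -3.818): F = (-17.28318, 34.56536), so ‖F‖₂ = 38.645.

38.645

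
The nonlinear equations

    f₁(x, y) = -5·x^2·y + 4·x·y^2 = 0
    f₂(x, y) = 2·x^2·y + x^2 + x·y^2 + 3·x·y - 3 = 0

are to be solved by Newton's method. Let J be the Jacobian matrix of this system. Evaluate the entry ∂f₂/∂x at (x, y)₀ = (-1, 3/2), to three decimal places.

-1.250

∂f₂/∂x = 4·x·y + 2·x + y^2 + 3·y.
At (-1, 3/2) this is -1.250.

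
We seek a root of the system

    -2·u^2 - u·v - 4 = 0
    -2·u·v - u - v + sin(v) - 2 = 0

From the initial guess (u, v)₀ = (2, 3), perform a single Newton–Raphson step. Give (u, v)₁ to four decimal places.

(0.6490, 1.4304)

At (2, 3): F = (-18.0000, -18.858880).
Jacobian J = [[-4·u - v, -u], [-2·v - 1, -2·u + cos(v) - 1]].
At the point, J = [[-11.0000, -2.0000], [-7.0000, -5.989992]] (det J = 51.889917).
Solving J·Δ = −F gives Δ = (-1.3510, -1.5696).
Then the next iterate is (u, v)₁ = (0.6490, 1.4304).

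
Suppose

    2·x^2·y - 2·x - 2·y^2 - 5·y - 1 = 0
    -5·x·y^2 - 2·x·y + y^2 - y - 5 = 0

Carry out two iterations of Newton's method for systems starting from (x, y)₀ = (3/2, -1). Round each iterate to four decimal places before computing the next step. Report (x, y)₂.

(3.2899, -7.8206)

At (3/2, -1): F = (-5.5000, -7.5000).
Jacobian J = [[4·x·y - 2, 2·x^2 - 4·y - 5], [-5·y^2 - 2·y, -10·x·y - 2·x + 2·y - 1]].
At the point, J = [[-8.0000, 3.5000], [-3.0000, 9.0000]] (det J = -61.5000).
Solving J·Δ = −F gives Δ = (-0.3780, 0.7073).
Then the next iterate is (x, y)₁ = (1.1220, -0.2927).
Round to (1.1220, -0.2927) and repeat: F = (-2.688797, -4.445435), J = [[-3.313638, -1.311432], [0.157034, -0.545306]].
Δ = (2.1679, -7.5279), so (x, y)₂ = (3.2899, -7.8206).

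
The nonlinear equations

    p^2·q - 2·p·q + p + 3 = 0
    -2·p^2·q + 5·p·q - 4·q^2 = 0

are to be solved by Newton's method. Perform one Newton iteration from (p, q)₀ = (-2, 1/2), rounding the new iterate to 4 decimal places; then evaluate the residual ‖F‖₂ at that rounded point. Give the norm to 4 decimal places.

108.5420

At (-2, 1/2): F = (5.0000, -10.0000).
Jacobian J = [[2·p·q - 2·q + 1, p^2 - 2·p], [-4·p·q + 5·q, -2·p^2 + 5·p - 8·q]].
At the point, J = [[-2.0000, 8.0000], [6.5000, -22.0000]] (det J = -8.0000).
Solving J·Δ = −F gives Δ = (-3.7500, -1.5625).
Then the next iterate is (p, q)₁ = (-5.7500, -1.0625).
Re-evaluating at (-5.7500, -1.0625): F = (-50.097656, 96.289062), so ‖F‖₂ = 108.5420.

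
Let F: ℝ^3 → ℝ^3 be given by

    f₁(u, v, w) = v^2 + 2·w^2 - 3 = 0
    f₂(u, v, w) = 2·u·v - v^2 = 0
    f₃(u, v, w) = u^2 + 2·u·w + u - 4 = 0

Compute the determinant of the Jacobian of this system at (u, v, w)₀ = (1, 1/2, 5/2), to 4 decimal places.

-82.0000

J = [[0, 2·v, 4·w], [2·v, 2·u - 2·v, 0], [2·u + 2·w + 1, 0, 2·u]].
At the point, J = [[0.0000, 1.0000, 10.0000], [1.0000, 1.0000, 0.0000], [8.0000, 0.0000, 2.0000]].
det J = -82.0000.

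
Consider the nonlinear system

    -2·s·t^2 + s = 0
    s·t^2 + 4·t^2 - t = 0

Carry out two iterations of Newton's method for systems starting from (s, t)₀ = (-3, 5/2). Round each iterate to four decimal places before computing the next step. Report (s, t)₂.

At (-3, 5/2): F = (34.5000, 3.7500).
Jacobian J = [[-2·t^2 + 1, -4·s·t], [t^2, 2·s·t + 8·t - 1]].
At the point, J = [[-11.5000, 30.0000], [6.2500, 4.0000]] (det J = -233.5000).
Solving J·Δ = −F gives Δ = (0.1092, -1.1081).
Then the next iterate is (s, t)₁ = (-2.8908, 1.3919).
Round to (-2.8908, 1.3919) and repeat: F = (8.310389, 0.757048), J = [[-2.874771, 16.094818], [1.937386, 2.087791]].
Δ = (0.1389, -0.4915), so (s, t)₂ = (-2.7519, 0.9004).

(-2.7519, 0.9004)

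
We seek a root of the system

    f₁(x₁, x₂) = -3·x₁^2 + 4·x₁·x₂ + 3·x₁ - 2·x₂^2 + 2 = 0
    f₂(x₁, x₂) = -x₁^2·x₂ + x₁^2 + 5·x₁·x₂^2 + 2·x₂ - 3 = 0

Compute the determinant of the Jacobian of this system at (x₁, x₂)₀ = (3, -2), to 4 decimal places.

J = [[-6·x₁ + 4·x₂ + 3, 4·x₁ - 4·x₂], [-2·x₁·x₂ + 2·x₁ + 5·x₂^2, -x₁^2 + 10·x₁·x₂ + 2]].
At the point, J = [[-23.0000, 20.0000], [38.0000, -67.0000]].
det J = 781.0000.

781.0000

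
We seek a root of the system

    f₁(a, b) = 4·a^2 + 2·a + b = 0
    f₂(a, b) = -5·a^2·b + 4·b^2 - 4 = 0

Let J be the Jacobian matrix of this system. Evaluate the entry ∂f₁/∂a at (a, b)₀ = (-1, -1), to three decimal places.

-6.000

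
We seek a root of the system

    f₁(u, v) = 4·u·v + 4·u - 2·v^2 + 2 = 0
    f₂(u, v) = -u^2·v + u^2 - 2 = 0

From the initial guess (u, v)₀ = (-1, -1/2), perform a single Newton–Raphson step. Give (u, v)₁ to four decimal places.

(-1.0625, -0.8125)

At (-1, -1/2): F = (-0.5000, -0.5000).
Jacobian J = [[4·v + 4, 4·u - 4·v], [-2·u·v + 2·u, -u^2]].
At the point, J = [[2.0000, -2.0000], [-3.0000, -1.0000]] (det J = -8.0000).
Solving J·Δ = −F gives Δ = (-0.0625, -0.3125).
Then the next iterate is (u, v)₁ = (-1.0625, -0.8125).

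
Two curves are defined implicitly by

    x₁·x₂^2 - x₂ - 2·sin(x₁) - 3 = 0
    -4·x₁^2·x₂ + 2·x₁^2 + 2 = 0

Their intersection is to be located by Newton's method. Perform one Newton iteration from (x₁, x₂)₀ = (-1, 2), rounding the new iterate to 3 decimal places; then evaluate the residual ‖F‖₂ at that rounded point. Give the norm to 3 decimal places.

At (-1, 2): F = (-7.31706, -4.000).
Jacobian J = [[x₂^2 - 2·cos(x₁), 2·x₁·x₂ - 1], [-8·x₁·x₂ + 4·x₁, -4·x₁^2]].
At the point, J = [[2.91940, -5.000], [12.000, -4.000]] (det J = 48.32242).
Solving J·Δ = −F gives Δ = (-0.192, -1.575).
Then the next iterate is (x₁, x₂)₁ = (-1.192, 0.425).
Re-evaluating at (-1.192, 0.425): F = (-1.78208, 2.42626), so ‖F‖₂ = 3.010.

3.010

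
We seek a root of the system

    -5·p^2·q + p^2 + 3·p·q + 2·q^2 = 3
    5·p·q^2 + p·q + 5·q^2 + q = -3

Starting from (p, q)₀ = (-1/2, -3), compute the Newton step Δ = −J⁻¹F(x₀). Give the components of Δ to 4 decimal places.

(-0.0135, 1.6161)

At (-1/2, -3): F = (23.5000, 24.0000).
Jacobian J = [[-10·p·q + 2·p + 3·q, -5·p^2 + 3·p + 4·q], [5·q^2 + q, 10·p·q + p + 10·q + 1]].
At the point, J = [[-25.0000, -14.7500], [42.0000, -14.5000]] (det J = 982.0000).
Solving J·Δ = −F gives Δ = (-0.0135, 1.6161).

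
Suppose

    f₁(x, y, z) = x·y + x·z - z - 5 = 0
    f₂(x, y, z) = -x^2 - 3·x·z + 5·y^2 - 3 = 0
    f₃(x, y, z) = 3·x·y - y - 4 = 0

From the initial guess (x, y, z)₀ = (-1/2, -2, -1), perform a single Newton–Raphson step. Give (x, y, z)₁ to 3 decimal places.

(-0.591, -1.382, -2.691)

At (-1/2, -2, -1): F = (-2.500, 15.250, 1.000).
Jacobian J = [[y + z, x, x - 1], [-2·x - 3·z, 10·y, -3·x], [3·y, 3·x - 1, 0]].
At the point, J = [[-3.000, -0.500, -1.500], [4.000, -20.000, 1.500], [-6.000, -2.500, 0.000]] (det J = 188.250).
Solving J·Δ = −F gives Δ = (-0.091, 0.618, -1.691).
Then the next iterate is (x, y, z)₁ = (-0.591, -1.382, -2.691).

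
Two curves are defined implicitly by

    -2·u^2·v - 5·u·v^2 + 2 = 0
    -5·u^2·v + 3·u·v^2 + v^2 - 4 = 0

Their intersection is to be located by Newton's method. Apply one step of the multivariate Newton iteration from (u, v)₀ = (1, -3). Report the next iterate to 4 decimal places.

(0.6197, -2.1268)

At (1, -3): F = (-37.0000, 47.0000).
Jacobian J = [[-4·u·v - 5·v^2, -2·u^2 - 10·u·v], [-10·u·v + 3·v^2, -5·u^2 + 6·u·v + 2·v]].
At the point, J = [[-33.0000, 28.0000], [57.0000, -29.0000]] (det J = -639.0000).
Solving J·Δ = −F gives Δ = (-0.3803, 0.8732).
Then the next iterate is (u, v)₁ = (0.6197, -2.1268).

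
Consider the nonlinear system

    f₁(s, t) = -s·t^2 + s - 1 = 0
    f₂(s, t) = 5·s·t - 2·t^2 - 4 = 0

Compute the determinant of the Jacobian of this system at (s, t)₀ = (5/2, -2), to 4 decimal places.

38.5000

J = [[-t^2 + 1, -2·s·t], [5·t, 5·s - 4·t]].
At the point, J = [[-3.0000, 10.0000], [-10.0000, 20.5000]].
det J = 38.5000.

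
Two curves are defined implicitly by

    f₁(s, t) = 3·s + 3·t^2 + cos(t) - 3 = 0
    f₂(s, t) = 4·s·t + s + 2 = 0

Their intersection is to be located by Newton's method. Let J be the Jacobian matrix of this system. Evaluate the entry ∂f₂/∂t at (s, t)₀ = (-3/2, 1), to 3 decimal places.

∂f₂/∂t = 4·s.
At (-3/2, 1) this is -6.000.

-6.000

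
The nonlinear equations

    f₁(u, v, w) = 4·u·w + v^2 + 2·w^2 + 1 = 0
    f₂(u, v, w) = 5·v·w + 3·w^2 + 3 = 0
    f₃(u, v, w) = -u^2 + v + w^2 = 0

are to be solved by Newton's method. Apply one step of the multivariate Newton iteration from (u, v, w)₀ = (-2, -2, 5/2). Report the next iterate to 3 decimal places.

(-1.427, -1.496, 1.891)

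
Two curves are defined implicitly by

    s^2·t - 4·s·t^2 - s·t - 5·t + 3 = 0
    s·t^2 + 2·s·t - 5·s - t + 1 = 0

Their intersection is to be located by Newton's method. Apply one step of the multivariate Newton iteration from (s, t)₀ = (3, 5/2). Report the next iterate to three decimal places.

(6.135, 0.658)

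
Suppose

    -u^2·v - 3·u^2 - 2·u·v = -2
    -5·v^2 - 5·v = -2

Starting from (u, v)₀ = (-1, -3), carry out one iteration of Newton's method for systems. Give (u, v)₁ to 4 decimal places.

(-0.5200, -1.8800)

At (-1, -3): F = (-4.0000, -28.0000).
Jacobian J = [[-2·u·v - 6·u - 2·v, -u^2 - 2·u], [0, -10·v - 5]].
At the point, J = [[6.0000, 1.0000], [0.0000, 25.0000]] (det J = 150.0000).
Solving J·Δ = −F gives Δ = (0.4800, 1.1200).
Then the next iterate is (u, v)₁ = (-0.5200, -1.8800).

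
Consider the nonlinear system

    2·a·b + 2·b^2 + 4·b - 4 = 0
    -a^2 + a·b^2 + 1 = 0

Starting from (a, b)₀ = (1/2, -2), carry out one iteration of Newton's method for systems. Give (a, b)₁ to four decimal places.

At (1/2, -2): F = (-6.0000, 2.7500).
Jacobian J = [[2·b, 2·a + 4·b + 4], [-2·a + b^2, 2·a·b]].
At the point, J = [[-4.0000, -3.0000], [3.0000, -2.0000]] (det J = 17.0000).
Solving J·Δ = −F gives Δ = (-1.1912, -0.4118).
Then the next iterate is (a, b)₁ = (-0.6912, -2.4118).

(-0.6912, -2.4118)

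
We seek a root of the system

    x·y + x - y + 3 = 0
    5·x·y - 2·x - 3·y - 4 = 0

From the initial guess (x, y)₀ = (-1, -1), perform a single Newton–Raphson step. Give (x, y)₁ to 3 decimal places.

(-2.429, 1.000)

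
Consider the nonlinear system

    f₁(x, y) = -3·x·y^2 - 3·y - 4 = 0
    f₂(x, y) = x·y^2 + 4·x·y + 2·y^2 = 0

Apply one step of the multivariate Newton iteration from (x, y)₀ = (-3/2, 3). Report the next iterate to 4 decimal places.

(-0.9291, 2.4965)

At (-3/2, 3): F = (27.5000, -13.5000).
Jacobian J = [[-3·y^2, -6·x·y - 3], [y^2 + 4·y, 2·x·y + 4·x + 4·y]].
At the point, J = [[-27.0000, 24.0000], [21.0000, -3.0000]] (det J = -423.0000).
Solving J·Δ = −F gives Δ = (0.5709, -0.5035).
Then the next iterate is (x, y)₁ = (-0.9291, 2.4965).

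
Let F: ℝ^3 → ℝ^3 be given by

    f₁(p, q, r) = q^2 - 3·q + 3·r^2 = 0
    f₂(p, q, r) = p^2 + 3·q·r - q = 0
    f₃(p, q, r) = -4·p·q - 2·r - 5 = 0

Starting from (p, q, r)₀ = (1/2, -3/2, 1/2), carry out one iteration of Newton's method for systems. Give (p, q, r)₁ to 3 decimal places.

At (1/2, -3/2, 1/2): F = (7.500, -0.500, -3.000).
Jacobian J = [[0, 2·q - 3, 6·r], [2·p, 3·r - 1, 3·q], [-4·q, -4·p, -2]].
At the point, J = [[0.000, -6.000, 3.000], [1.000, 0.500, -4.500], [6.000, -2.000, -2.000]] (det J = 135.000).
Solving J·Δ = −F gives Δ = (1.056, 1.389, 0.278).
Then the next iterate is (p, q, r)₁ = (1.556, -0.111, 0.778).

(1.556, -0.111, 0.778)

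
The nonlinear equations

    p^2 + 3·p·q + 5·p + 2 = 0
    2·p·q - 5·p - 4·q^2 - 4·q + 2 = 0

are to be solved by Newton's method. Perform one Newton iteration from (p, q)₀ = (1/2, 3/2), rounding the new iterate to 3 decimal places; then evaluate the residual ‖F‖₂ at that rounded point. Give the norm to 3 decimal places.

At (1/2, 3/2): F = (7.000, -14.000).
Jacobian J = [[2·p + 3·q + 5, 3·p], [2·q - 5, 2·p - 8·q - 4]].
At the point, J = [[10.500, 1.500], [-2.000, -15.000]] (det J = -154.500).
Solving J·Δ = −F gives Δ = (-0.544, -0.861).
Then the next iterate is (p, q)₁ = (-0.044, 0.639).
Re-evaluating at (-0.044, 0.639): F = (1.69759, -2.02552), so ‖F‖₂ = 2.643.

2.643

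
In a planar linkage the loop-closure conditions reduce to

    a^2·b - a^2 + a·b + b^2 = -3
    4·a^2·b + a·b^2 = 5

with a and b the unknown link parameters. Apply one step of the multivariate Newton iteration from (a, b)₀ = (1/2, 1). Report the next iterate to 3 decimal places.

At (1/2, 1): F = (4.500, -3.500).
Jacobian J = [[2·a·b - 2·a + b, a^2 + a + 2·b], [8·a·b + b^2, 4·a^2 + 2·a·b]].
At the point, J = [[1.000, 2.750], [5.000, 2.000]] (det J = -11.750).
Solving J·Δ = −F gives Δ = (1.585, -2.213).
Then the next iterate is (a, b)₁ = (2.085, -1.213).

(2.085, -1.213)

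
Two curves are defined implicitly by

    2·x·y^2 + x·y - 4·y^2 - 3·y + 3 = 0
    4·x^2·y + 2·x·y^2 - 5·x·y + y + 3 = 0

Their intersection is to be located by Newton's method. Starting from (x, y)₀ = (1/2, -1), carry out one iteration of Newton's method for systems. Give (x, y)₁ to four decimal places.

(-1.1923, -1.2308)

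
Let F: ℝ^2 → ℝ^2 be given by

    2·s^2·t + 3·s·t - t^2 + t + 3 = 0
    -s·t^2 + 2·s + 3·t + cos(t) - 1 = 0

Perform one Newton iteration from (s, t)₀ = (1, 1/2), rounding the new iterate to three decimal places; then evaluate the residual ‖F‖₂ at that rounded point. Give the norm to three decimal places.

At (1, 1/2): F = (5.750, 3.12758).
Jacobian J = [[4·s·t + 3·t, 2·s^2 + 3·s - 2·t + 1], [-t^2 + 2, -2·s·t - sin(t) + 3]].
At the point, J = [[3.500, 5.000], [1.750, 1.52057]] (det J = -3.42799).
Solving J·Δ = −F gives Δ = (-2.011, 0.258).
Then the next iterate is (s, t)₁ = (-1.011, 0.758).
Re-evaluating at (-1.011, 0.758): F = (2.43396, 0.55910), so ‖F‖₂ = 2.497.

2.497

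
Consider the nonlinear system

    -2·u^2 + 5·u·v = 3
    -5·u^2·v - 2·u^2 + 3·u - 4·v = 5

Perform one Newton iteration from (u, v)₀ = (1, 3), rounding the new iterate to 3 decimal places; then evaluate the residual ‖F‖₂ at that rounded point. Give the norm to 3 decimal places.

21.059

At (1, 3): F = (10.000, -31.000).
Jacobian J = [[-4·u + 5·v, 5·u], [-10·u·v - 4·u + 3, -5·u^2 - 4]].
At the point, J = [[11.000, 5.000], [-31.000, -9.000]] (det J = 56.000).
Solving J·Δ = −F gives Δ = (-1.161, 0.554).
Then the next iterate is (u, v)₁ = (-0.161, 3.554).
Re-evaluating at (-0.161, 3.554): F = (-5.91281, -20.21146), so ‖F‖₂ = 21.059.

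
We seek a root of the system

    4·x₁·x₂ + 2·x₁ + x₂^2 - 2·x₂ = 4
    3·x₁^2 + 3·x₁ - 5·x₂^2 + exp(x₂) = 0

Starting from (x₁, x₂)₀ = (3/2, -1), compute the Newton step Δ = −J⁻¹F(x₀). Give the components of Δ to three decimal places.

At (3/2, -1): F = (-4.000, 6.61788).
Jacobian J = [[4·x₂ + 2, 4·x₁ + 2·x₂ - 2], [6·x₁ + 3, -10·x₂ + exp(x₂)]].
At the point, J = [[-2.000, 2.000], [12.000, 10.36788]] (det J = -44.73576).
Solving J·Δ = −F gives Δ = (-1.223, 0.777).

(-1.223, 0.777)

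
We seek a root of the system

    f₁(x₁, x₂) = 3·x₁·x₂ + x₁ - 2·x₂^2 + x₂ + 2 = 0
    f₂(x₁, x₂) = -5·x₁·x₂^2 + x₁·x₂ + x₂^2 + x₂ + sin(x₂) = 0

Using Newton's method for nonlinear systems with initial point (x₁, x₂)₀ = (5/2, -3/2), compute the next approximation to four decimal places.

(2.8801, -0.5289)

At (5/2, -3/2): F = (-12.7500, -32.122495).
Jacobian J = [[3·x₂ + 1, 3·x₁ - 4·x₂ + 1], [-5·x₂^2 + x₂, -10·x₁·x₂ + x₁ + 2·x₂ + cos(x₂) + 1]].
At the point, J = [[-3.5000, 14.5000], [-12.7500, 38.070737]] (det J = 51.627420).
Solving J·Δ = −F gives Δ = (0.3801, 0.9711).
Then the next iterate is (x₁, x₂)₁ = (2.8801, -0.5289).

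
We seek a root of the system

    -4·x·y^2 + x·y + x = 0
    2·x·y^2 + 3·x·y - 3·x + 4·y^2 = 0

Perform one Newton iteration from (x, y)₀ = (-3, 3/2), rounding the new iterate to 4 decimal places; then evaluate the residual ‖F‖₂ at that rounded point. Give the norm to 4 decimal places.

At (-3, 3/2): F = (19.5000, -9.0000).
Jacobian J = [[-4·y^2 + y + 1, -8·x·y + x], [2·y^2 + 3·y - 3, 4·x·y + 3·x + 8·y]].
At the point, J = [[-6.5000, 33.0000], [6.0000, -15.0000]] (det J = -100.5000).
Solving J·Δ = −F gives Δ = (0.0448, -0.5821).
Then the next iterate is (x, y)₁ = (-2.9552, 0.9179).
Re-evaluating at (-2.9552, 0.9179): F = (4.291724, -0.881723), so ‖F‖₂ = 4.3814.

4.3814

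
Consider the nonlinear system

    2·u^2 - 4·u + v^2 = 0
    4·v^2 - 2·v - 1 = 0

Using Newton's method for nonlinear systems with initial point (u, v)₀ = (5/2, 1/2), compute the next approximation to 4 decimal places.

At (5/2, 1/2): F = (2.7500, -1.0000).
Jacobian J = [[4·u - 4, 2·v], [0, 8·v - 2]].
At the point, J = [[6.0000, 1.0000], [0.0000, 2.0000]] (det J = 12.0000).
Solving J·Δ = −F gives Δ = (-0.5417, 0.5000).
Then the next iterate is (u, v)₁ = (1.9583, 1.0000).

(1.9583, 1.0000)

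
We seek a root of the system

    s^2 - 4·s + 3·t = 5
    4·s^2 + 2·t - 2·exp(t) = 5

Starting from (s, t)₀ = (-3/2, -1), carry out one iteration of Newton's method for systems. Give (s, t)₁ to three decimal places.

(-1.372, -0.785)

At (-3/2, -1): F = (0.250, 1.26424).
Jacobian J = [[2·s - 4, 3], [8·s, -2·exp(t) + 2]].
At the point, J = [[-7.000, 3.000], [-12.000, 1.26424]] (det J = 27.15031).
Solving J·Δ = −F gives Δ = (0.128, 0.215).
Then the next iterate is (s, t)₁ = (-1.372, -0.785).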